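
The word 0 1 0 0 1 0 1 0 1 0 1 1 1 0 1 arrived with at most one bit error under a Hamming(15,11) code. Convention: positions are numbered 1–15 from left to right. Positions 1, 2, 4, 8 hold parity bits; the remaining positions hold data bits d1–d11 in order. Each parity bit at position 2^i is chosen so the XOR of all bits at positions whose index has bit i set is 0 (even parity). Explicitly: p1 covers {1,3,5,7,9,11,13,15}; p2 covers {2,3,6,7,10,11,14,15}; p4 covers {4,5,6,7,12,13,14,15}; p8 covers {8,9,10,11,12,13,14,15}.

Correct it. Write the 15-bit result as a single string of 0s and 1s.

010010101010101

s1 (pos 1,3,5,7,9,11,13,15): 0⊕0⊕1⊕1⊕1⊕1⊕1⊕1 = 0
s2 (pos 2,3,6,7,10,11,14,15): 1⊕0⊕0⊕1⊕0⊕1⊕0⊕1 = 0
s4 (pos 4,5,6,7,12,13,14,15): 0⊕1⊕0⊕1⊕1⊕1⊕0⊕1 = 1
s8 (pos 8,9,10,11,12,13,14,15): 0⊕1⊕0⊕1⊕1⊕1⊕0⊕1 = 1
Syndrome s8…s1 = 1100 → error at position 12.
Flip position 12: 010010101011101 → 010010101010101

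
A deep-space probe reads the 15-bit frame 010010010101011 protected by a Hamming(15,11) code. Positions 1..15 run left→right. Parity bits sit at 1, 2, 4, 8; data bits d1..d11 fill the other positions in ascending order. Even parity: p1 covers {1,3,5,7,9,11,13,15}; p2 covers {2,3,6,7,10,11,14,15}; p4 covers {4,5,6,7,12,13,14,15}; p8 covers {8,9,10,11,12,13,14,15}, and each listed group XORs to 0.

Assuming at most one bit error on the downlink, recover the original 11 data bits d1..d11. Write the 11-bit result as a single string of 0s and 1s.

s1 (pos 1,3,5,7,9,11,13,15): 0⊕0⊕1⊕0⊕0⊕0⊕0⊕1 = 0
s2 (pos 2,3,6,7,10,11,14,15): 1⊕0⊕0⊕0⊕1⊕0⊕1⊕1 = 0
s4 (pos 4,5,6,7,12,13,14,15): 0⊕1⊕0⊕0⊕1⊕0⊕1⊕1 = 0
s8 (pos 8,9,10,11,12,13,14,15): 1⊕0⊕1⊕0⊕1⊕0⊕1⊕1 = 1
Syndrome s8…s1 = 1000 → error at position 8.
Flip position 8: 010010010101011 → 010010000101011
Read data bits from positions 3,5,6,7,9,10,11,12,13,14,15: 01000101011

01000101011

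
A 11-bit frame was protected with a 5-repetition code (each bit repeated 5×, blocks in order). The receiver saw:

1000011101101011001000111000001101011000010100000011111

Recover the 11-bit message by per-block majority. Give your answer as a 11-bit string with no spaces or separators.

Block 1 (10000): 1 one → 0
Block 2 (11101): 4 ones → 1
Block 3 (10101): 3 ones → 1
Block 4 (10010): 2 ones → 0
Block 5 (00111): 3 ones → 1
Block 6 (00000): 0 ones → 0
Block 7 (11010): 3 ones → 1
Block 8 (11000): 2 ones → 0
Block 9 (01010): 2 ones → 0
Block 10 (00000): 0 ones → 0
Block 11 (11111): 5 ones → 1

01101010001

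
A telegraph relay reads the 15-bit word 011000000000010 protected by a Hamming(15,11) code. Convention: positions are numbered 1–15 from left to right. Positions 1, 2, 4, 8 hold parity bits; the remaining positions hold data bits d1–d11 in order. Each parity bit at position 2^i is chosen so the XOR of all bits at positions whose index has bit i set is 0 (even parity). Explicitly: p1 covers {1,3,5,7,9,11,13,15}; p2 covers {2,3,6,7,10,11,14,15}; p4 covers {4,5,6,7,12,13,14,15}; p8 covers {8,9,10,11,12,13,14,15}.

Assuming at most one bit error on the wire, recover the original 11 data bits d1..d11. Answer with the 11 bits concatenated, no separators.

s1 (pos 1,3,5,7,9,11,13,15): 0⊕1⊕0⊕0⊕0⊕0⊕0⊕0 = 1
s2 (pos 2,3,6,7,10,11,14,15): 1⊕1⊕0⊕0⊕0⊕0⊕1⊕0 = 1
s4 (pos 4,5,6,7,12,13,14,15): 0⊕0⊕0⊕0⊕0⊕0⊕1⊕0 = 1
s8 (pos 8,9,10,11,12,13,14,15): 0⊕0⊕0⊕0⊕0⊕0⊕1⊕0 = 1
Syndrome s8…s1 = 1111 → error at position 15.
Flip position 15: 011000000000010 → 011000000000011
Read data bits from positions 3,5,6,7,9,10,11,12,13,14,15: 10000000011

10000000011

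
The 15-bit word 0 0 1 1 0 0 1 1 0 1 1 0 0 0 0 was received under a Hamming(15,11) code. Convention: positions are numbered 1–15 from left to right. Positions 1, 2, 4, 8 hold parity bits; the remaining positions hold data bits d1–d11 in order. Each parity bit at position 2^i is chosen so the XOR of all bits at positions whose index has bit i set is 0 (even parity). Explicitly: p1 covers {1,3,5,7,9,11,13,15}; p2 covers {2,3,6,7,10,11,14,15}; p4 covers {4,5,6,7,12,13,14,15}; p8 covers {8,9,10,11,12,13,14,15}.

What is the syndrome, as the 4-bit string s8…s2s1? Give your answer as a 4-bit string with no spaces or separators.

s1 (pos 1,3,5,7,9,11,13,15): 0⊕1⊕0⊕1⊕0⊕1⊕0⊕0 = 1
s2 (pos 2,3,6,7,10,11,14,15): 0⊕1⊕0⊕1⊕1⊕1⊕0⊕0 = 0
s4 (pos 4,5,6,7,12,13,14,15): 1⊕0⊕0⊕1⊕0⊕0⊕0⊕0 = 0
s8 (pos 8,9,10,11,12,13,14,15): 1⊕0⊕1⊕1⊕0⊕0⊕0⊕0 = 1
Syndrome s8…s1 = 1001 → error at position 9.

1001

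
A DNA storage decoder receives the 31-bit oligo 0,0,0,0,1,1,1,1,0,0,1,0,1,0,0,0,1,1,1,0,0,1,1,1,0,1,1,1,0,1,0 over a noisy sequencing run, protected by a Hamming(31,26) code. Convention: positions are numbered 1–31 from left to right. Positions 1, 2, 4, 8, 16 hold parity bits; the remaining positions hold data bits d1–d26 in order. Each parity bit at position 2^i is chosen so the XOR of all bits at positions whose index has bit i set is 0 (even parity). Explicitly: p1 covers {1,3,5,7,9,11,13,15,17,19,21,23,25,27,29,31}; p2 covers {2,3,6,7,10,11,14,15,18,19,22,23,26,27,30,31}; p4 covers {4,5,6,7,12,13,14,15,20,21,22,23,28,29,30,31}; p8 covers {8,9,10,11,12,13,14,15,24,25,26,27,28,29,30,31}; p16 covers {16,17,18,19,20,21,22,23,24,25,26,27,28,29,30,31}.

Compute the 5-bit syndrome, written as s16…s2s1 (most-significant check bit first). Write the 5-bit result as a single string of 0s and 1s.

s1 (pos 1,3,5,7,9,11,13,15,17,19,21,23,25,27,29,31): 0⊕0⊕1⊕1⊕0⊕1⊕1⊕0⊕1⊕1⊕0⊕1⊕0⊕1⊕0⊕0 = 0
s2 (pos 2,3,6,7,10,11,14,15,18,19,22,23,26,27,30,31): 0⊕0⊕1⊕1⊕0⊕1⊕0⊕0⊕1⊕1⊕1⊕1⊕1⊕1⊕1⊕0 = 0
s4 (pos 4,5,6,7,12,13,14,15,20,21,22,23,28,29,30,31): 0⊕1⊕1⊕1⊕0⊕1⊕0⊕0⊕0⊕0⊕1⊕1⊕1⊕0⊕1⊕0 = 0
s8 (pos 8,9,10,11,12,13,14,15,24,25,26,27,28,29,30,31): 1⊕0⊕0⊕1⊕0⊕1⊕0⊕0⊕1⊕0⊕1⊕1⊕1⊕0⊕1⊕0 = 0
s16 (pos 16,17,18,19,20,21,22,23,24,25,26,27,28,29,30,31): 0⊕1⊕1⊕1⊕0⊕0⊕1⊕1⊕1⊕0⊕1⊕1⊕1⊕0⊕1⊕0 = 0
Syndrome s16…s1 = 00000 → no error.

00000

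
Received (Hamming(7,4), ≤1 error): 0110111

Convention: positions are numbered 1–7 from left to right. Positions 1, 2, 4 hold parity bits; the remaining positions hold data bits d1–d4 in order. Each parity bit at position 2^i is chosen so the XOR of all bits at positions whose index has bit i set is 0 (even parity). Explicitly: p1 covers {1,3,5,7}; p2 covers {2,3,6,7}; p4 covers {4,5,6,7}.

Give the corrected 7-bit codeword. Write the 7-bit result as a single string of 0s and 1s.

0110011

s1 (pos 1,3,5,7): 0⊕1⊕1⊕1 = 1
s2 (pos 2,3,6,7): 1⊕1⊕1⊕1 = 0
s4 (pos 4,5,6,7): 0⊕1⊕1⊕1 = 1
Syndrome s4…s1 = 101 → error at position 5.
Flip position 5: 0110111 → 0110011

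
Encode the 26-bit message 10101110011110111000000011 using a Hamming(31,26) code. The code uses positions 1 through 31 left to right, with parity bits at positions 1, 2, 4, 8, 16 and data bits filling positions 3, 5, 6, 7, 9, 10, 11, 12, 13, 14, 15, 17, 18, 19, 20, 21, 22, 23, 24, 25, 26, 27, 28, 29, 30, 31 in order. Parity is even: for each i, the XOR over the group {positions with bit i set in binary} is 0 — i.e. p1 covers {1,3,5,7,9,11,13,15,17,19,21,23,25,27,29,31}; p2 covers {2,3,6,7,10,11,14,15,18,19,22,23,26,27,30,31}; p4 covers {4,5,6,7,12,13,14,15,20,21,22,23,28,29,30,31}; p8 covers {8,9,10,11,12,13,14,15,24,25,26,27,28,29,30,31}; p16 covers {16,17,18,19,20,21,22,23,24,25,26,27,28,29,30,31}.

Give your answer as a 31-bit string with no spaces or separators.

1010010111100111110111000000011

Place data at non-parity positions: p1 p2 1 p4 0 1 0 p8 1 1 1 0 0 1 1 p16 1 1 0 1 1 1 0 0 0 0 0 0 0 1 1
p1 (pos 1,3,5,7,9,11,13,15,17,19,21,23,25,27,29,31): XOR of data positions = 1⊕0⊕0⊕1⊕1⊕0⊕1⊕1⊕0⊕1⊕0⊕0⊕0⊕0⊕1 = 1
p2 (pos 2,3,6,7,10,11,14,15,18,19,22,23,26,27,30,31): XOR of data positions = 1⊕1⊕0⊕1⊕1⊕1⊕1⊕1⊕0⊕1⊕0⊕0⊕0⊕1⊕1 = 0
p4 (pos 4,5,6,7,12,13,14,15,20,21,22,23,28,29,30,31): XOR of data positions = 0⊕1⊕0⊕0⊕0⊕1⊕1⊕1⊕1⊕1⊕0⊕0⊕0⊕1⊕1 = 0
p8 (pos 8,9,10,11,12,13,14,15,24,25,26,27,28,29,30,31): XOR of data positions = 1⊕1⊕1⊕0⊕0⊕1⊕1⊕0⊕0⊕0⊕0⊕0⊕0⊕1⊕1 = 1
p16 (pos 16,17,18,19,20,21,22,23,24,25,26,27,28,29,30,31): XOR of data positions = 1⊕1⊕0⊕1⊕1⊕1⊕0⊕0⊕0⊕0⊕0⊕0⊕0⊕1⊕1 = 1
Codeword: 1010010111100111110111000000011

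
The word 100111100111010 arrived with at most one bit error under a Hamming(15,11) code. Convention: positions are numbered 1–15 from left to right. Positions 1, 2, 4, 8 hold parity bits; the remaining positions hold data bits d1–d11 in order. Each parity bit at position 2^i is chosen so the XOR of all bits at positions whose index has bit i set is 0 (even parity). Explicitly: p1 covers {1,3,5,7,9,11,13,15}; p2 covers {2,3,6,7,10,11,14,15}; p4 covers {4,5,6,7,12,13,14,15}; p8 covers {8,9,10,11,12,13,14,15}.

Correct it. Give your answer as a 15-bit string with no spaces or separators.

110111100111010

s1 (pos 1,3,5,7,9,11,13,15): 1⊕0⊕1⊕1⊕0⊕1⊕0⊕0 = 0
s2 (pos 2,3,6,7,10,11,14,15): 0⊕0⊕1⊕1⊕1⊕1⊕1⊕0 = 1
s4 (pos 4,5,6,7,12,13,14,15): 1⊕1⊕1⊕1⊕1⊕0⊕1⊕0 = 0
s8 (pos 8,9,10,11,12,13,14,15): 0⊕0⊕1⊕1⊕1⊕0⊕1⊕0 = 0
Syndrome s8…s1 = 0010 → error at position 2.
Flip position 2: 100111100111010 → 110111100111010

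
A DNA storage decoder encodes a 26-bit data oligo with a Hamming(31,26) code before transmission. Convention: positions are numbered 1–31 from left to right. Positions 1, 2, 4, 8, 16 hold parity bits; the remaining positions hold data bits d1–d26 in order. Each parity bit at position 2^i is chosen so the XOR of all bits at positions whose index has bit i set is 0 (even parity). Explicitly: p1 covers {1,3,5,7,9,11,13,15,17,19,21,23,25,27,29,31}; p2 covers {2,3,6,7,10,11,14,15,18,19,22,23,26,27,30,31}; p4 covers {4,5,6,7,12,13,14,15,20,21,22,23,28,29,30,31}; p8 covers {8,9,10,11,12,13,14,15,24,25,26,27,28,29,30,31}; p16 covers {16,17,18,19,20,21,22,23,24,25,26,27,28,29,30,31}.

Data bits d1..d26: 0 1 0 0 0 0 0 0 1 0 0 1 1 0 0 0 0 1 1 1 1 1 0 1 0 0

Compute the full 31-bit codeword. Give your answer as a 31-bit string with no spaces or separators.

1000100000001000110000111110100

Place data at non-parity positions: p1 p2 0 p4 1 0 0 p8 0 0 0 0 1 0 0 p16 1 1 0 0 0 0 1 1 1 1 1 0 1 0 0
p1 (pos 1,3,5,7,9,11,13,15,17,19,21,23,25,27,29,31): XOR of data positions = 0⊕1⊕0⊕0⊕0⊕1⊕0⊕1⊕0⊕0⊕1⊕1⊕1⊕1⊕0 = 1
p2 (pos 2,3,6,7,10,11,14,15,18,19,22,23,26,27,30,31): XOR of data positions = 0⊕0⊕0⊕0⊕0⊕0⊕0⊕1⊕0⊕0⊕1⊕1⊕1⊕0⊕0 = 0
p4 (pos 4,5,6,7,12,13,14,15,20,21,22,23,28,29,30,31): XOR of data positions = 1⊕0⊕0⊕0⊕1⊕0⊕0⊕0⊕0⊕0⊕1⊕0⊕1⊕0⊕0 = 0
p8 (pos 8,9,10,11,12,13,14,15,24,25,26,27,28,29,30,31): XOR of data positions = 0⊕0⊕0⊕0⊕1⊕0⊕0⊕1⊕1⊕1⊕1⊕0⊕1⊕0⊕0 = 0
p16 (pos 16,17,18,19,20,21,22,23,24,25,26,27,28,29,30,31): XOR of data positions = 1⊕1⊕0⊕0⊕0⊕0⊕1⊕1⊕1⊕1⊕1⊕0⊕1⊕0⊕0 = 0
Codeword: 1000100000001000110000111110100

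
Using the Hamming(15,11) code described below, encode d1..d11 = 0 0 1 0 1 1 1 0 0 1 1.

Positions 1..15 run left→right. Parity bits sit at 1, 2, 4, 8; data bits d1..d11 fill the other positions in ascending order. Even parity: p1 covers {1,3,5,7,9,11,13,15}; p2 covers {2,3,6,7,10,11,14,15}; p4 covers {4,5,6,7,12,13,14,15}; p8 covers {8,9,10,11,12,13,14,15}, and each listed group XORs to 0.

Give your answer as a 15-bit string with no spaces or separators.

Place data at non-parity positions: p1 p2 0 p4 0 1 0 p8 1 1 1 0 0 1 1
p1 (pos 1,3,5,7,9,11,13,15): XOR of data positions = 0⊕0⊕0⊕1⊕1⊕0⊕1 = 1
p2 (pos 2,3,6,7,10,11,14,15): XOR of data positions = 0⊕1⊕0⊕1⊕1⊕1⊕1 = 1
p4 (pos 4,5,6,7,12,13,14,15): XOR of data positions = 0⊕1⊕0⊕0⊕0⊕1⊕1 = 1
p8 (pos 8,9,10,11,12,13,14,15): XOR of data positions = 1⊕1⊕1⊕0⊕0⊕1⊕1 = 1
Codeword: 110101011110011

110101011110011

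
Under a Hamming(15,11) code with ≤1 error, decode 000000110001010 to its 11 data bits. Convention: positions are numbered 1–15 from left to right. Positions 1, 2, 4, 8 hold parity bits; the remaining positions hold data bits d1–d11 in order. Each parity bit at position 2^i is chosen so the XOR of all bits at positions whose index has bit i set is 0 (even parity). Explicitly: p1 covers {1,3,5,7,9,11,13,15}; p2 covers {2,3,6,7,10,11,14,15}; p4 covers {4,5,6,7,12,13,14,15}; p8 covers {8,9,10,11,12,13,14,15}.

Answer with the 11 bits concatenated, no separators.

00010001110

s1 (pos 1,3,5,7,9,11,13,15): 0⊕0⊕0⊕1⊕0⊕0⊕0⊕0 = 1
s2 (pos 2,3,6,7,10,11,14,15): 0⊕0⊕0⊕1⊕0⊕0⊕1⊕0 = 0
s4 (pos 4,5,6,7,12,13,14,15): 0⊕0⊕0⊕1⊕1⊕0⊕1⊕0 = 1
s8 (pos 8,9,10,11,12,13,14,15): 1⊕0⊕0⊕0⊕1⊕0⊕1⊕0 = 1
Syndrome s8…s1 = 1101 → error at position 13.
Flip position 13: 000000110001010 → 000000110001110
Read data bits from positions 3,5,6,7,9,10,11,12,13,14,15: 00010001110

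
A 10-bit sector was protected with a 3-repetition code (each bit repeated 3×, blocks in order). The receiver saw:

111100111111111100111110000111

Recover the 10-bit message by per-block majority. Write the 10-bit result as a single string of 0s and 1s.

Block 1 (111): 3 ones → 1
Block 2 (100): 1 one → 0
Block 3 (111): 3 ones → 1
Block 4 (111): 3 ones → 1
Block 5 (111): 3 ones → 1
Block 6 (100): 1 one → 0
Block 7 (111): 3 ones → 1
Block 8 (110): 2 ones → 1
Block 9 (000): 0 ones → 0
Block 10 (111): 3 ones → 1

1011101101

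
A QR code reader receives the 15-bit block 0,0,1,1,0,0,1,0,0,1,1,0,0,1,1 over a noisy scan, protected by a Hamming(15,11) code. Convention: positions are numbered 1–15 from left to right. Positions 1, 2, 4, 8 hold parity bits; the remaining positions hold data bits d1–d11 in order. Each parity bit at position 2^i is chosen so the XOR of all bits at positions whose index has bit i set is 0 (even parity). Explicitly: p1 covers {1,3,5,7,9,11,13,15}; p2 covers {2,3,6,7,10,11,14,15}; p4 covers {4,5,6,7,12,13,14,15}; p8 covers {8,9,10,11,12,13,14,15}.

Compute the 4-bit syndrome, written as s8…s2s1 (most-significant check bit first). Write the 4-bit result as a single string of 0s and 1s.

0000

s1 (pos 1,3,5,7,9,11,13,15): 0⊕1⊕0⊕1⊕0⊕1⊕0⊕1 = 0
s2 (pos 2,3,6,7,10,11,14,15): 0⊕1⊕0⊕1⊕1⊕1⊕1⊕1 = 0
s4 (pos 4,5,6,7,12,13,14,15): 1⊕0⊕0⊕1⊕0⊕0⊕1⊕1 = 0
s8 (pos 8,9,10,11,12,13,14,15): 0⊕0⊕1⊕1⊕0⊕0⊕1⊕1 = 0
Syndrome s8…s1 = 0000 → no error.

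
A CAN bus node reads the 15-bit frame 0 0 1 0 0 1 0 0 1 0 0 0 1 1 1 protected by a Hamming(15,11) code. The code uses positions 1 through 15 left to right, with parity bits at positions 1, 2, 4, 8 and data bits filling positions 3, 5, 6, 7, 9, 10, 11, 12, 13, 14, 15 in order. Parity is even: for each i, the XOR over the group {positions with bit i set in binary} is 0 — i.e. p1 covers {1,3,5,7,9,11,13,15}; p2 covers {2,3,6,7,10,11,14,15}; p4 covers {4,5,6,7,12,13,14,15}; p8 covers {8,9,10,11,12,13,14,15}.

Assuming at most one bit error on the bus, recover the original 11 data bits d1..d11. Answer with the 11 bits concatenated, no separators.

10101000111

s1 (pos 1,3,5,7,9,11,13,15): 0⊕1⊕0⊕0⊕1⊕0⊕1⊕1 = 0
s2 (pos 2,3,6,7,10,11,14,15): 0⊕1⊕1⊕0⊕0⊕0⊕1⊕1 = 0
s4 (pos 4,5,6,7,12,13,14,15): 0⊕0⊕1⊕0⊕0⊕1⊕1⊕1 = 0
s8 (pos 8,9,10,11,12,13,14,15): 0⊕1⊕0⊕0⊕0⊕1⊕1⊕1 = 0
Syndrome s8…s1 = 0000 → no error.
Read data bits from positions 3,5,6,7,9,10,11,12,13,14,15: 10101000111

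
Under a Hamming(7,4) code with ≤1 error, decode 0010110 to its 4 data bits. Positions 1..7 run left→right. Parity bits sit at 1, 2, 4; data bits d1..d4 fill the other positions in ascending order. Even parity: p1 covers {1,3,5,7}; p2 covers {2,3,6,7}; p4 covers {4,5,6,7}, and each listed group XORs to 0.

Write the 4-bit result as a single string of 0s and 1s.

s1 (pos 1,3,5,7): 0⊕1⊕1⊕0 = 0
s2 (pos 2,3,6,7): 0⊕1⊕1⊕0 = 0
s4 (pos 4,5,6,7): 0⊕1⊕1⊕0 = 0
Syndrome s4…s1 = 000 → no error.
Read data bits from positions 3,5,6,7: 1110

1110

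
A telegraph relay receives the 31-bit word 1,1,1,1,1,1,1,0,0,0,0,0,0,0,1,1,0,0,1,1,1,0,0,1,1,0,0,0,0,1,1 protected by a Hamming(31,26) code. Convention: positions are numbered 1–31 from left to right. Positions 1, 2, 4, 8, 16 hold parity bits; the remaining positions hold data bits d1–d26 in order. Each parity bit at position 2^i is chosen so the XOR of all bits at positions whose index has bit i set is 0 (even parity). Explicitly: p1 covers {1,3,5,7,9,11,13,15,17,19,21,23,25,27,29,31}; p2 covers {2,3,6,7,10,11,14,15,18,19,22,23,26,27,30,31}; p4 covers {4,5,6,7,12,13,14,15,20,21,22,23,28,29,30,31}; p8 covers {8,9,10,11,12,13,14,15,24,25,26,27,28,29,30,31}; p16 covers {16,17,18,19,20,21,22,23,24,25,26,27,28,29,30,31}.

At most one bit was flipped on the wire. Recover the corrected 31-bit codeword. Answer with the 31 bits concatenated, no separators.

s1 (pos 1,3,5,7,9,11,13,15,17,19,21,23,25,27,29,31): 1⊕1⊕1⊕1⊕0⊕0⊕0⊕1⊕0⊕1⊕1⊕0⊕1⊕0⊕0⊕1 = 1
s2 (pos 2,3,6,7,10,11,14,15,18,19,22,23,26,27,30,31): 1⊕1⊕1⊕1⊕0⊕0⊕0⊕1⊕0⊕1⊕0⊕0⊕0⊕0⊕1⊕1 = 0
s4 (pos 4,5,6,7,12,13,14,15,20,21,22,23,28,29,30,31): 1⊕1⊕1⊕1⊕0⊕0⊕0⊕1⊕1⊕1⊕0⊕0⊕0⊕0⊕1⊕1 = 1
s8 (pos 8,9,10,11,12,13,14,15,24,25,26,27,28,29,30,31): 0⊕0⊕0⊕0⊕0⊕0⊕0⊕1⊕1⊕1⊕0⊕0⊕0⊕0⊕1⊕1 = 1
s16 (pos 16,17,18,19,20,21,22,23,24,25,26,27,28,29,30,31): 1⊕0⊕0⊕1⊕1⊕1⊕0⊕0⊕1⊕1⊕0⊕0⊕0⊕0⊕1⊕1 = 0
Syndrome s16…s1 = 01101 → error at position 13.
Flip position 13: 1111111000000011001110011000011 → 1111111000001011001110011000011

1111111000001011001110011000011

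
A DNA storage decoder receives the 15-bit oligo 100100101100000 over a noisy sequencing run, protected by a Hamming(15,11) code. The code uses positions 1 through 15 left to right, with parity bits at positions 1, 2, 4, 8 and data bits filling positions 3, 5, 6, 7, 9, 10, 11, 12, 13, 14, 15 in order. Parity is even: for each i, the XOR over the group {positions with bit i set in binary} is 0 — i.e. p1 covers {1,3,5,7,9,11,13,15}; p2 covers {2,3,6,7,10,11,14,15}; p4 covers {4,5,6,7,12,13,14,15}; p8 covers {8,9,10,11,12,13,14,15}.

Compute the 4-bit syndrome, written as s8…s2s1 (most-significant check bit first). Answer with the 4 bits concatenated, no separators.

s1 (pos 1,3,5,7,9,11,13,15): 1⊕0⊕0⊕1⊕1⊕0⊕0⊕0 = 1
s2 (pos 2,3,6,7,10,11,14,15): 0⊕0⊕0⊕1⊕1⊕0⊕0⊕0 = 0
s4 (pos 4,5,6,7,12,13,14,15): 1⊕0⊕0⊕1⊕0⊕0⊕0⊕0 = 0
s8 (pos 8,9,10,11,12,13,14,15): 0⊕1⊕1⊕0⊕0⊕0⊕0⊕0 = 0
Syndrome s8…s1 = 0001 → error at position 1.

0001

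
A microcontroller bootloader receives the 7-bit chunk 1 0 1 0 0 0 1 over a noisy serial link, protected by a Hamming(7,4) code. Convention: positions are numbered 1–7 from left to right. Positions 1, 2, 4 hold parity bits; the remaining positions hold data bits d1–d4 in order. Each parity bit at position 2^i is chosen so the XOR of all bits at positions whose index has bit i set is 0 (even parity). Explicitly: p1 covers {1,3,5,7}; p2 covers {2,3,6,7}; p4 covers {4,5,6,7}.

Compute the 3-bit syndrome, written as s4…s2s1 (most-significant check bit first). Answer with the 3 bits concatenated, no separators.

101

s1 (pos 1,3,5,7): 1⊕1⊕0⊕1 = 1
s2 (pos 2,3,6,7): 0⊕1⊕0⊕1 = 0
s4 (pos 4,5,6,7): 0⊕0⊕0⊕1 = 1
Syndrome s4…s1 = 101 → error at position 5.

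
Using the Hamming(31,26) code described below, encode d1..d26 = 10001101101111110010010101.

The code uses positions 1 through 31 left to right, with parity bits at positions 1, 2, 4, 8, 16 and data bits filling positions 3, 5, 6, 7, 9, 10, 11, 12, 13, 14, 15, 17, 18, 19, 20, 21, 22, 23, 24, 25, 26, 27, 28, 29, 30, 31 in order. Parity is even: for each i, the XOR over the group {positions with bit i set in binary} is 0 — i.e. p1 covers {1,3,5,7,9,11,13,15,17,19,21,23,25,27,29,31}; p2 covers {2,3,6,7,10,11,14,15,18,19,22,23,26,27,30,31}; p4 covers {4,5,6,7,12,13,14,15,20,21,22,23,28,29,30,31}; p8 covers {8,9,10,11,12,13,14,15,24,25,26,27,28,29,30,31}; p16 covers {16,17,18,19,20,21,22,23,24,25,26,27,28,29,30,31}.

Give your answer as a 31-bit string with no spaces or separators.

Place data at non-parity positions: p1 p2 1 p4 0 0 0 p8 1 1 0 1 1 0 1 p16 1 1 1 1 1 0 0 1 0 0 1 0 1 0 1
p1 (pos 1,3,5,7,9,11,13,15,17,19,21,23,25,27,29,31): XOR of data positions = 1⊕0⊕0⊕1⊕0⊕1⊕1⊕1⊕1⊕1⊕0⊕0⊕1⊕1⊕1 = 0
p2 (pos 2,3,6,7,10,11,14,15,18,19,22,23,26,27,30,31): XOR of data positions = 1⊕0⊕0⊕1⊕0⊕0⊕1⊕1⊕1⊕0⊕0⊕0⊕1⊕0⊕1 = 1
p4 (pos 4,5,6,7,12,13,14,15,20,21,22,23,28,29,30,31): XOR of data positions = 0⊕0⊕0⊕1⊕1⊕0⊕1⊕1⊕1⊕0⊕0⊕0⊕1⊕0⊕1 = 1
p8 (pos 8,9,10,11,12,13,14,15,24,25,26,27,28,29,30,31): XOR of data positions = 1⊕1⊕0⊕1⊕1⊕0⊕1⊕1⊕0⊕0⊕1⊕0⊕1⊕0⊕1 = 1
p16 (pos 16,17,18,19,20,21,22,23,24,25,26,27,28,29,30,31): XOR of data positions = 1⊕1⊕1⊕1⊕1⊕0⊕0⊕1⊕0⊕0⊕1⊕0⊕1⊕0⊕1 = 1
Codeword: 0111000111011011111110010010101

0111000111011011111110010010101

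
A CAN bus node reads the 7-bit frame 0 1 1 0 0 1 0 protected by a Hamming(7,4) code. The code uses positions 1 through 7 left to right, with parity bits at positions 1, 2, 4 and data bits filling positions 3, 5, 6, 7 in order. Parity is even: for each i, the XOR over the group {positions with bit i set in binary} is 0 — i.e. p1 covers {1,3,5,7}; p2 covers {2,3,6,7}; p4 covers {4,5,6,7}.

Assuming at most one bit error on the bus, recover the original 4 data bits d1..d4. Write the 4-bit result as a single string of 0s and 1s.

1011

s1 (pos 1,3,5,7): 0⊕1⊕0⊕0 = 1
s2 (pos 2,3,6,7): 1⊕1⊕1⊕0 = 1
s4 (pos 4,5,6,7): 0⊕0⊕1⊕0 = 1
Syndrome s4…s1 = 111 → error at position 7.
Flip position 7: 0110010 → 0110011
Read data bits from positions 3,5,6,7: 1011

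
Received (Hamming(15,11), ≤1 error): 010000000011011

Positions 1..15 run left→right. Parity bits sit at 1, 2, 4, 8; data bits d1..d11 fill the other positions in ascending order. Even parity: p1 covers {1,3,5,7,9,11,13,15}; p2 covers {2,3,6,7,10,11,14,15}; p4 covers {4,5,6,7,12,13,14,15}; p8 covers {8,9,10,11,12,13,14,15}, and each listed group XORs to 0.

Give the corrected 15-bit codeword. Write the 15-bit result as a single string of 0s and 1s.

010100000011011

s1 (pos 1,3,5,7,9,11,13,15): 0⊕0⊕0⊕0⊕0⊕1⊕0⊕1 = 0
s2 (pos 2,3,6,7,10,11,14,15): 1⊕0⊕0⊕0⊕0⊕1⊕1⊕1 = 0
s4 (pos 4,5,6,7,12,13,14,15): 0⊕0⊕0⊕0⊕1⊕0⊕1⊕1 = 1
s8 (pos 8,9,10,11,12,13,14,15): 0⊕0⊕0⊕1⊕1⊕0⊕1⊕1 = 0
Syndrome s8…s1 = 0100 → error at position 4.
Flip position 4: 010000000011011 → 010100000011011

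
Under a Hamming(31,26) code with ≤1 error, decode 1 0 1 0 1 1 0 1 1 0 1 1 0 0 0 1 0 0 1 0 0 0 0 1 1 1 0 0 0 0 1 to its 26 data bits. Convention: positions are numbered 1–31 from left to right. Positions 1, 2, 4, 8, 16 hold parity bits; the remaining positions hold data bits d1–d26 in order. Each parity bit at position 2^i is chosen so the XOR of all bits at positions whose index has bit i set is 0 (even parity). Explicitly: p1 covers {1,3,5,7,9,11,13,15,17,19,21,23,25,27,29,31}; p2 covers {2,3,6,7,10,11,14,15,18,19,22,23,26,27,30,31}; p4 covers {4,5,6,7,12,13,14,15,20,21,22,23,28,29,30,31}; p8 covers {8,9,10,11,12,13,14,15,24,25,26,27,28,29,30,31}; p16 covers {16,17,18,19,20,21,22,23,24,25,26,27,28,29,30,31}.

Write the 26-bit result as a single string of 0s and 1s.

11101011000001000011100001

s1 (pos 1,3,5,7,9,11,13,15,17,19,21,23,25,27,29,31): 1⊕1⊕1⊕0⊕1⊕1⊕0⊕0⊕0⊕1⊕0⊕0⊕1⊕0⊕0⊕1 = 0
s2 (pos 2,3,6,7,10,11,14,15,18,19,22,23,26,27,30,31): 0⊕1⊕1⊕0⊕0⊕1⊕0⊕0⊕0⊕1⊕0⊕0⊕1⊕0⊕0⊕1 = 0
s4 (pos 4,5,6,7,12,13,14,15,20,21,22,23,28,29,30,31): 0⊕1⊕1⊕0⊕1⊕0⊕0⊕0⊕0⊕0⊕0⊕0⊕0⊕0⊕0⊕1 = 0
s8 (pos 8,9,10,11,12,13,14,15,24,25,26,27,28,29,30,31): 1⊕1⊕0⊕1⊕1⊕0⊕0⊕0⊕1⊕1⊕1⊕0⊕0⊕0⊕0⊕1 = 0
s16 (pos 16,17,18,19,20,21,22,23,24,25,26,27,28,29,30,31): 1⊕0⊕0⊕1⊕0⊕0⊕0⊕0⊕1⊕1⊕1⊕0⊕0⊕0⊕0⊕1 = 0
Syndrome s16…s1 = 00000 → no error.
Read data bits from positions 3,5,6,7,9,10,11,12,13,14,15,17,18,19,20,21,22,23,24,25,26,27,28,29,30,31: 11101011000001000011100001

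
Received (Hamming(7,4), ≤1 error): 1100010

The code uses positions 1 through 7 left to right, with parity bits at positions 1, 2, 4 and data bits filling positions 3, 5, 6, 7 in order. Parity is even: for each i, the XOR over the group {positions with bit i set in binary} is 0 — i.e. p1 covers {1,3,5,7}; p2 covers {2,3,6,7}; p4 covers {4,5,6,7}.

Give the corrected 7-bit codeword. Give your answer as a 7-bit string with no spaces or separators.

s1 (pos 1,3,5,7): 1⊕0⊕0⊕0 = 1
s2 (pos 2,3,6,7): 1⊕0⊕1⊕0 = 0
s4 (pos 4,5,6,7): 0⊕0⊕1⊕0 = 1
Syndrome s4…s1 = 101 → error at position 5.
Flip position 5: 1100010 → 1100110

1100110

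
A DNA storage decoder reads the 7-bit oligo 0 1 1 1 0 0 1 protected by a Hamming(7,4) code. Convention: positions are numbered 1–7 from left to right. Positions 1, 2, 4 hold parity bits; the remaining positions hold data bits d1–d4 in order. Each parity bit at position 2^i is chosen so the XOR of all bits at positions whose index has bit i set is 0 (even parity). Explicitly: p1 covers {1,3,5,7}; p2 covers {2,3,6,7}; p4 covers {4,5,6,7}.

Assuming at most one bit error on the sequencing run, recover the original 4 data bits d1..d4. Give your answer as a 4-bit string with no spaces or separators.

1001

s1 (pos 1,3,5,7): 0⊕1⊕0⊕1 = 0
s2 (pos 2,3,6,7): 1⊕1⊕0⊕1 = 1
s4 (pos 4,5,6,7): 1⊕0⊕0⊕1 = 0
Syndrome s4…s1 = 010 → error at position 2.
Flip position 2: 0111001 → 0011001
Read data bits from positions 3,5,6,7: 1001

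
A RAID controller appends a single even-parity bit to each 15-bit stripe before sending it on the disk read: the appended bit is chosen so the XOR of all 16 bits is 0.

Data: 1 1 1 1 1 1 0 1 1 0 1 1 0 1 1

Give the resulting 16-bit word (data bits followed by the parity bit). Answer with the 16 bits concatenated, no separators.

XOR of the 15 data bits: 1⊕1⊕1⊕1⊕1⊕1⊕0⊕1⊕1⊕0⊕1⊕1⊕0⊕1⊕1 = 0
Parity bit = 0 (so all 16 bits XOR to 0).

1111110110110110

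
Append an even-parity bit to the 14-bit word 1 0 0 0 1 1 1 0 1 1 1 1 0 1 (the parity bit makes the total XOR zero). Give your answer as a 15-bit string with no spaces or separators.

100011101111011

XOR of the 14 data bits: 1⊕0⊕0⊕0⊕1⊕1⊕1⊕0⊕1⊕1⊕1⊕1⊕0⊕1 = 1
Parity bit = 1 (so all 15 bits XOR to 0).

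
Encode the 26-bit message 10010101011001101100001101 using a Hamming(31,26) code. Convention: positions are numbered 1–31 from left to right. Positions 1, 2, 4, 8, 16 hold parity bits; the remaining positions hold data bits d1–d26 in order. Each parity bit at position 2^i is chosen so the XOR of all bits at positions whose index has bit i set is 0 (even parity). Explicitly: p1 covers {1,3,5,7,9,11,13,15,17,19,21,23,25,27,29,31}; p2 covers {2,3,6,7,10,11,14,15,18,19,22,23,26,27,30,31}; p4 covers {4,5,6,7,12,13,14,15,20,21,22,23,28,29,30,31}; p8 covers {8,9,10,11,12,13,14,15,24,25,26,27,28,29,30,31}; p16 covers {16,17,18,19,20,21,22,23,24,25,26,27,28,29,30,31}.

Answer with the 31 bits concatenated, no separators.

Place data at non-parity positions: p1 p2 1 p4 0 0 1 p8 0 1 0 1 0 1 1 p16 0 0 1 1 0 1 1 0 0 0 0 1 1 0 1
p1 (pos 1,3,5,7,9,11,13,15,17,19,21,23,25,27,29,31): XOR of data positions = 1⊕0⊕1⊕0⊕0⊕0⊕1⊕0⊕1⊕0⊕1⊕0⊕0⊕1⊕1 = 1
p2 (pos 2,3,6,7,10,11,14,15,18,19,22,23,26,27,30,31): XOR of data positions = 1⊕0⊕1⊕1⊕0⊕1⊕1⊕0⊕1⊕1⊕1⊕0⊕0⊕0⊕1 = 1
p4 (pos 4,5,6,7,12,13,14,15,20,21,22,23,28,29,30,31): XOR of data positions = 0⊕0⊕1⊕1⊕0⊕1⊕1⊕1⊕0⊕1⊕1⊕1⊕1⊕0⊕1 = 0
p8 (pos 8,9,10,11,12,13,14,15,24,25,26,27,28,29,30,31): XOR of data positions = 0⊕1⊕0⊕1⊕0⊕1⊕1⊕0⊕0⊕0⊕0⊕1⊕1⊕0⊕1 = 1
p16 (pos 16,17,18,19,20,21,22,23,24,25,26,27,28,29,30,31): XOR of data positions = 0⊕0⊕1⊕1⊕0⊕1⊕1⊕0⊕0⊕0⊕0⊕1⊕1⊕0⊕1 = 1
Codeword: 1110001101010111001101100001101

1110001101010111001101100001101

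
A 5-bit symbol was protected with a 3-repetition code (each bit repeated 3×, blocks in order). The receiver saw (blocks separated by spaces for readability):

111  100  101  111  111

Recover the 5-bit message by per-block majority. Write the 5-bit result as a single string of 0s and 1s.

10111

Block 1 (111): 3 ones → 1
Block 2 (100): 1 one → 0
Block 3 (101): 2 ones → 1
Block 4 (111): 3 ones → 1
Block 5 (111): 3 ones → 1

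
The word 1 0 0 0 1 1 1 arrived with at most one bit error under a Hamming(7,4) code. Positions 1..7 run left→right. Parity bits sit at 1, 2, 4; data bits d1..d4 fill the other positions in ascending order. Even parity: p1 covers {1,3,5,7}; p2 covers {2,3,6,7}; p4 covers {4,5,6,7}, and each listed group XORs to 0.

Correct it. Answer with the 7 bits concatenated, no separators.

s1 (pos 1,3,5,7): 1⊕0⊕1⊕1 = 1
s2 (pos 2,3,6,7): 0⊕0⊕1⊕1 = 0
s4 (pos 4,5,6,7): 0⊕1⊕1⊕1 = 1
Syndrome s4…s1 = 101 → error at position 5.
Flip position 5: 1000111 → 1000011

1000011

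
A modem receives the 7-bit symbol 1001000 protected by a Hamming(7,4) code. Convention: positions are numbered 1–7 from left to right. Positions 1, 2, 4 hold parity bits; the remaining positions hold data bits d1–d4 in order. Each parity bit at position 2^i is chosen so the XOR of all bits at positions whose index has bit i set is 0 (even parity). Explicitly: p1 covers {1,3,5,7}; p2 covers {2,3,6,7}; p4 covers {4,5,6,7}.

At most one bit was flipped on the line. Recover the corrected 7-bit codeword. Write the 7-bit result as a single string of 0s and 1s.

1001100

s1 (pos 1,3,5,7): 1⊕0⊕0⊕0 = 1
s2 (pos 2,3,6,7): 0⊕0⊕0⊕0 = 0
s4 (pos 4,5,6,7): 1⊕0⊕0⊕0 = 1
Syndrome s4…s1 = 101 → error at position 5.
Flip position 5: 1001000 → 1001100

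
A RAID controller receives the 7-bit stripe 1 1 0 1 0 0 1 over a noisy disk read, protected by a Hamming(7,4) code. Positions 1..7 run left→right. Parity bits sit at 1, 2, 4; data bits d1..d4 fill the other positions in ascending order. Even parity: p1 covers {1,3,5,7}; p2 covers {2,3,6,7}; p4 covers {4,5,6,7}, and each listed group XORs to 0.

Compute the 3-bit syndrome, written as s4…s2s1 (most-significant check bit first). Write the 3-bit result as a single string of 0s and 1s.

s1 (pos 1,3,5,7): 1⊕0⊕0⊕1 = 0
s2 (pos 2,3,6,7): 1⊕0⊕0⊕1 = 0
s4 (pos 4,5,6,7): 1⊕0⊕0⊕1 = 0
Syndrome s4…s1 = 000 → no error.

000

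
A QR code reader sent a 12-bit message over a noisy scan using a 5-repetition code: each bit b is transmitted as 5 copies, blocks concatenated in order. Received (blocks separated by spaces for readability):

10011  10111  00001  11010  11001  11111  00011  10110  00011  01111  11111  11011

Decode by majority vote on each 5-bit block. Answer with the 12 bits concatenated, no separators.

Block 1 (10011): 3 ones → 1
Block 2 (10111): 4 ones → 1
Block 3 (00001): 1 one → 0
Block 4 (11010): 3 ones → 1
Block 5 (11001): 3 ones → 1
Block 6 (11111): 5 ones → 1
Block 7 (00011): 2 ones → 0
Block 8 (10110): 3 ones → 1
Block 9 (00011): 2 ones → 0
Block 10 (01111): 4 ones → 1
Block 11 (11111): 5 ones → 1
Block 12 (11011): 4 ones → 1

110111010111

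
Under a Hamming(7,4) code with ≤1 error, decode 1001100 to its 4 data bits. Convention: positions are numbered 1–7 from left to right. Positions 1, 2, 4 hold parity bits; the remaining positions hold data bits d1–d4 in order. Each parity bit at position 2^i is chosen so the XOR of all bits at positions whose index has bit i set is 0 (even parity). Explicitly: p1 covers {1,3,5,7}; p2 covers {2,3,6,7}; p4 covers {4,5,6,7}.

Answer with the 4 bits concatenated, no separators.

s1 (pos 1,3,5,7): 1⊕0⊕1⊕0 = 0
s2 (pos 2,3,6,7): 0⊕0⊕0⊕0 = 0
s4 (pos 4,5,6,7): 1⊕1⊕0⊕0 = 0
Syndrome s4…s1 = 000 → no error.
Read data bits from positions 3,5,6,7: 0100

0100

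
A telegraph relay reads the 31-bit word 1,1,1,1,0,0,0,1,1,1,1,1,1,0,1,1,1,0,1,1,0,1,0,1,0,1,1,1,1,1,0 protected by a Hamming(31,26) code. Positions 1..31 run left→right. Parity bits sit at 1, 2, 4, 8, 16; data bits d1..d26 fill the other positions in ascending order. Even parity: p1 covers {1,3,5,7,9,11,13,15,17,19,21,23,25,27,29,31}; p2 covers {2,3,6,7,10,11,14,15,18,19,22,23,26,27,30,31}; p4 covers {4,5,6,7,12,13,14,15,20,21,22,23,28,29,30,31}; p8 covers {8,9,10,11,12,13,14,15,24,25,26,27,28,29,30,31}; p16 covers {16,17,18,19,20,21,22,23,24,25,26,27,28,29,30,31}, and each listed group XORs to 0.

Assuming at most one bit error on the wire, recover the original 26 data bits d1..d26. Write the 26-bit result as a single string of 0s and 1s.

10001111101101101010110110

s1 (pos 1,3,5,7,9,11,13,15,17,19,21,23,25,27,29,31): 1⊕1⊕0⊕0⊕1⊕1⊕1⊕1⊕1⊕1⊕0⊕0⊕0⊕1⊕1⊕0 = 0
s2 (pos 2,3,6,7,10,11,14,15,18,19,22,23,26,27,30,31): 1⊕1⊕0⊕0⊕1⊕1⊕0⊕1⊕0⊕1⊕1⊕0⊕1⊕1⊕1⊕0 = 0
s4 (pos 4,5,6,7,12,13,14,15,20,21,22,23,28,29,30,31): 1⊕0⊕0⊕0⊕1⊕1⊕0⊕1⊕1⊕0⊕1⊕0⊕1⊕1⊕1⊕0 = 1
s8 (pos 8,9,10,11,12,13,14,15,24,25,26,27,28,29,30,31): 1⊕1⊕1⊕1⊕1⊕1⊕0⊕1⊕1⊕0⊕1⊕1⊕1⊕1⊕1⊕0 = 1
s16 (pos 16,17,18,19,20,21,22,23,24,25,26,27,28,29,30,31): 1⊕1⊕0⊕1⊕1⊕0⊕1⊕0⊕1⊕0⊕1⊕1⊕1⊕1⊕1⊕0 = 1
Syndrome s16…s1 = 11100 → error at position 28.
Flip position 28: 1111000111111011101101010111110 → 1111000111111011101101010110110
Read data bits from positions 3,5,6,7,9,10,11,12,13,14,15,17,18,19,20,21,22,23,24,25,26,27,28,29,30,31: 10001111101101101010110110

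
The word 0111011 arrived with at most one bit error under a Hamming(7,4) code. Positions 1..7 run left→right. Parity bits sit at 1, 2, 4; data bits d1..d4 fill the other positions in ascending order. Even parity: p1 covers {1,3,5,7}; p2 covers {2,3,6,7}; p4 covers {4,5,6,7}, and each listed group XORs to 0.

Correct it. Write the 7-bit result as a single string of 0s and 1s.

s1 (pos 1,3,5,7): 0⊕1⊕0⊕1 = 0
s2 (pos 2,3,6,7): 1⊕1⊕1⊕1 = 0
s4 (pos 4,5,6,7): 1⊕0⊕1⊕1 = 1
Syndrome s4…s1 = 100 → error at position 4.
Flip position 4: 0111011 → 0110011

0110011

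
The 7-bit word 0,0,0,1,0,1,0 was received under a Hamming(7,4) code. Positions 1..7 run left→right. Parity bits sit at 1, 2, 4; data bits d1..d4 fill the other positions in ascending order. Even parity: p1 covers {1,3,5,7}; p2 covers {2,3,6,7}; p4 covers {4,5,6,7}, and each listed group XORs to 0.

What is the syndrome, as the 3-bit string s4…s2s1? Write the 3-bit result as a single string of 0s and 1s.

010

s1 (pos 1,3,5,7): 0⊕0⊕0⊕0 = 0
s2 (pos 2,3,6,7): 0⊕0⊕1⊕0 = 1
s4 (pos 4,5,6,7): 1⊕0⊕1⊕0 = 0
Syndrome s4…s1 = 010 → error at position 2.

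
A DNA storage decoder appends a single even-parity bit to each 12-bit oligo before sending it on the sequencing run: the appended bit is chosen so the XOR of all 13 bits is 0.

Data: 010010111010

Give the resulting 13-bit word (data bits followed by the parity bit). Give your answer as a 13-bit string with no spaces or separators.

0100101110100

XOR of the 12 data bits: 0⊕1⊕0⊕0⊕1⊕0⊕1⊕1⊕1⊕0⊕1⊕0 = 0
Parity bit = 0 (so all 13 bits XOR to 0).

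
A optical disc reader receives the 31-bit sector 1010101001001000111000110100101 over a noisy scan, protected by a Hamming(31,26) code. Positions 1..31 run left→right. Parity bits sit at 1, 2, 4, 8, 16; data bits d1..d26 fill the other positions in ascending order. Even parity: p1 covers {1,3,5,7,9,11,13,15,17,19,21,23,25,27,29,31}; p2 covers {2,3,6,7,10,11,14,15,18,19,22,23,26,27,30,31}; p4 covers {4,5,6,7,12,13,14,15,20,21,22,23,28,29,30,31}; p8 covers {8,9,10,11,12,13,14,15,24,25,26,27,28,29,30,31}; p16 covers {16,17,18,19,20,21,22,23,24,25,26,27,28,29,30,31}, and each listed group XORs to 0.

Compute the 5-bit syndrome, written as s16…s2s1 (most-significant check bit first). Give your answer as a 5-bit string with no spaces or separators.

00000

s1 (pos 1,3,5,7,9,11,13,15,17,19,21,23,25,27,29,31): 1⊕1⊕1⊕1⊕0⊕0⊕1⊕0⊕1⊕1⊕0⊕1⊕0⊕0⊕1⊕1 = 0
s2 (pos 2,3,6,7,10,11,14,15,18,19,22,23,26,27,30,31): 0⊕1⊕0⊕1⊕1⊕0⊕0⊕0⊕1⊕1⊕0⊕1⊕1⊕0⊕0⊕1 = 0
s4 (pos 4,5,6,7,12,13,14,15,20,21,22,23,28,29,30,31): 0⊕1⊕0⊕1⊕0⊕1⊕0⊕0⊕0⊕0⊕0⊕1⊕0⊕1⊕0⊕1 = 0
s8 (pos 8,9,10,11,12,13,14,15,24,25,26,27,28,29,30,31): 0⊕0⊕1⊕0⊕0⊕1⊕0⊕0⊕1⊕0⊕1⊕0⊕0⊕1⊕0⊕1 = 0
s16 (pos 16,17,18,19,20,21,22,23,24,25,26,27,28,29,30,31): 0⊕1⊕1⊕1⊕0⊕0⊕0⊕1⊕1⊕0⊕1⊕0⊕0⊕1⊕0⊕1 = 0
Syndrome s16…s1 = 00000 → no error.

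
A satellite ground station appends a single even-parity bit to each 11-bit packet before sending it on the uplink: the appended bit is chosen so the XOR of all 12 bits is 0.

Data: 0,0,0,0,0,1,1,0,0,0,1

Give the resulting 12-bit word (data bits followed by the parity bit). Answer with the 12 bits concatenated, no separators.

XOR of the 11 data bits: 0⊕0⊕0⊕0⊕0⊕1⊕1⊕0⊕0⊕0⊕1 = 1
Parity bit = 1 (so all 12 bits XOR to 0).

000001100011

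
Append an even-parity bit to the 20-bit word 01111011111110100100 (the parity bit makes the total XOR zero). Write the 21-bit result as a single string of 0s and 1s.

011110111111101001001

XOR of the 20 data bits: 0⊕1⊕1⊕1⊕1⊕0⊕1⊕1⊕1⊕1⊕1⊕1⊕1⊕0⊕1⊕0⊕0⊕1⊕0⊕0 = 1
Parity bit = 1 (so all 21 bits XOR to 0).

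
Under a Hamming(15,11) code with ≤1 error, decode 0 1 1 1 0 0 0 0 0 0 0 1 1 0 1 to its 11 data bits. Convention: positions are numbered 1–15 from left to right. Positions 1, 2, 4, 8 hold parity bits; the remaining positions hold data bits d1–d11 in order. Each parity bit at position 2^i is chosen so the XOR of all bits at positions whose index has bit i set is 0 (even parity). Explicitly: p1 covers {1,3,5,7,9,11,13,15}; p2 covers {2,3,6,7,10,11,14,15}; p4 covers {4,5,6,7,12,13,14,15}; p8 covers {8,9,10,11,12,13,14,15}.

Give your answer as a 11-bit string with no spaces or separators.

10000011101

s1 (pos 1,3,5,7,9,11,13,15): 0⊕1⊕0⊕0⊕0⊕0⊕1⊕1 = 1
s2 (pos 2,3,6,7,10,11,14,15): 1⊕1⊕0⊕0⊕0⊕0⊕0⊕1 = 1
s4 (pos 4,5,6,7,12,13,14,15): 1⊕0⊕0⊕0⊕1⊕1⊕0⊕1 = 0
s8 (pos 8,9,10,11,12,13,14,15): 0⊕0⊕0⊕0⊕1⊕1⊕0⊕1 = 1
Syndrome s8…s1 = 1011 → error at position 11.
Flip position 11: 011100000001101 → 011100000011101
Read data bits from positions 3,5,6,7,9,10,11,12,13,14,15: 10000011101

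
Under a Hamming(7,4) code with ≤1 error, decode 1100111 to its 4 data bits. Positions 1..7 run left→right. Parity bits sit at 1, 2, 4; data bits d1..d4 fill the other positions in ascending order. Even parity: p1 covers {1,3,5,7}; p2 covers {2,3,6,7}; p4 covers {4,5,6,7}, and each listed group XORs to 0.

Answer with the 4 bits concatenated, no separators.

s1 (pos 1,3,5,7): 1⊕0⊕1⊕1 = 1
s2 (pos 2,3,6,7): 1⊕0⊕1⊕1 = 1
s4 (pos 4,5,6,7): 0⊕1⊕1⊕1 = 1
Syndrome s4…s1 = 111 → error at position 7.
Flip position 7: 1100111 → 1100110
Read data bits from positions 3,5,6,7: 0110

0110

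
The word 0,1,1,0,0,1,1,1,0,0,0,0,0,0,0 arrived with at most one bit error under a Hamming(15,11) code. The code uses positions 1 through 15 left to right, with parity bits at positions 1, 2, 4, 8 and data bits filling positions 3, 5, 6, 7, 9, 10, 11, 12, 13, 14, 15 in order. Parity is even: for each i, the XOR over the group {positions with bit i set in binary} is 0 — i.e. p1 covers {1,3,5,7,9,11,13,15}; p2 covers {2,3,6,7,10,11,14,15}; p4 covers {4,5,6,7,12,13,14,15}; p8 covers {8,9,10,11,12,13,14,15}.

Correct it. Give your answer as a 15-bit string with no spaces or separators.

s1 (pos 1,3,5,7,9,11,13,15): 0⊕1⊕0⊕1⊕0⊕0⊕0⊕0 = 0
s2 (pos 2,3,6,7,10,11,14,15): 1⊕1⊕1⊕1⊕0⊕0⊕0⊕0 = 0
s4 (pos 4,5,6,7,12,13,14,15): 0⊕0⊕1⊕1⊕0⊕0⊕0⊕0 = 0
s8 (pos 8,9,10,11,12,13,14,15): 1⊕0⊕0⊕0⊕0⊕0⊕0⊕0 = 1
Syndrome s8…s1 = 1000 → error at position 8.
Flip position 8: 011001110000000 → 011001100000000

011001100000000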